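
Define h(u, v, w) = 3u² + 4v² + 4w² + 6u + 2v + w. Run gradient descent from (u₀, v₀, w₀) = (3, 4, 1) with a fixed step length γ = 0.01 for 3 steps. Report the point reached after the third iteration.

∇h = (6u + 6, 8v + 2, 8w + 1)
(u₁, v₁, w₁) = (3, 4, 1) − 0.01·(24, 34, 9) = (2.76, 3.66, 0.91)
(u₂, v₂, w₂) = (2.76, 3.66, 0.91) − 0.01·(22.56, 31.28, 8.28) = (2.5344, 3.3472, 0.8272)
(u₃, v₃, w₃) = (2.5344, 3.3472, 0.8272) − 0.01·(21.2064, 28.7776, 7.6176) = (2.322336, 3.059424, 0.751024)

(2.322336, 3.059424, 0.751024)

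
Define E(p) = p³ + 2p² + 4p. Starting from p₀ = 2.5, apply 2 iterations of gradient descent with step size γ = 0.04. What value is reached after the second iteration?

0.669668

E′(p) = 3p² + 4p + 4
Step 1: E′(2.5) = 32.75; p₁ = 2.5 − 0.04·32.75 = 1.19
Step 2: E′(1.19) = 13.0083; p₂ = 1.19 − 0.04·13.0083 = 0.669668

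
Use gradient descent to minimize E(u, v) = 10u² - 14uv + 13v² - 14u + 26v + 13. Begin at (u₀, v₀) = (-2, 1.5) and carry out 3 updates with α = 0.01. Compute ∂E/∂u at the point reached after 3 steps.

∇E = (20u - 14v - 14, -14u + 26v + 26)
Step 1: at (-2, 1.5), ∇E = (-75, 93) → (-2, 1.5) − 0.01·(-75, 93) = (-1.25, 0.57)
Step 2: at (-1.25, 0.57), ∇E = (-46.98, 58.32) → (-1.25, 0.57) − 0.01·(-46.98, 58.32) = (-0.7802, -0.0132)
Step 3: at (-0.7802, -0.0132), ∇E = (-29.4192, 36.5796) → (-0.7802, -0.0132) − 0.01·(-29.4192, 36.5796) = (-0.486008, -0.378996)
∂E/∂u at (-0.486008, -0.378996) = -18.414216

-18.414216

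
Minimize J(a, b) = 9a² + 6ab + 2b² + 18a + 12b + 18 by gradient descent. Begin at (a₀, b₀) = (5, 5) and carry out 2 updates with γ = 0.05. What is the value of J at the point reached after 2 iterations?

20.4002

∇J = (18a + 6b + 18, 6a + 4b + 12)
Step 1: at (5, 5), ∇J = (138, 62) → (5, 5) − 0.05·(138, 62) = (-1.9, 1.9)
Step 2: at (-1.9, 1.9), ∇J = (-4.8, 8.2) → (-1.9, 1.9) − 0.05·(-4.8, 8.2) = (-1.66, 1.49)
J(-1.66, 1.49) = 20.4002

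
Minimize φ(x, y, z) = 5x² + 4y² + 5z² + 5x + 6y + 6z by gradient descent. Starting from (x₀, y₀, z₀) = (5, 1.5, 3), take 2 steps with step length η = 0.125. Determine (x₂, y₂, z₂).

(-0.15625, -0.75, -0.375)

∇φ = (10x + 5, 8y + 6, 10z + 6)
Step 1: at (5, 1.5, 3), ∇φ = (55, 18, 36) → (5, 1.5, 3) − 0.125·(55, 18, 36) = (-1.875, -0.75, -1.5)
Step 2: at (-1.875, -0.75, -1.5), ∇φ = (-13.75, 0, -9) → (-1.875, -0.75, -1.5) − 0.125·(-13.75, 0, -9) = (-0.15625, -0.75, -0.375)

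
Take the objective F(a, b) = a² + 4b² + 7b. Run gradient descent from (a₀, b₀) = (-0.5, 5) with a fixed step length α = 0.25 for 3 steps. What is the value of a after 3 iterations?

-0.0625

∇F = (2a, 8b + 7)
Step 1: at (-0.5, 5), ∇F = (-1, 47) → (-0.5, 5) − 0.25·(-1, 47) = (-0.25, -6.75)
Step 2: at (-0.25, -6.75), ∇F = (-0.5, -47) → (-0.25, -6.75) − 0.25·(-0.5, -47) = (-0.125, 5)
Step 3: at (-0.125, 5), ∇F = (-0.25, 47) → (-0.125, 5) − 0.25·(-0.25, 47) = (-0.0625, -6.75)
a = -0.0625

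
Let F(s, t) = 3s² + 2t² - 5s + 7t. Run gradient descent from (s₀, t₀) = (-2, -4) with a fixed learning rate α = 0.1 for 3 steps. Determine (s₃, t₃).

∇F = (6s - 5, 4t + 7)
(s₁, t₁) = (-2, -4) − 0.1·(-17, -9) = (-0.3, -3.1)
(s₂, t₂) = (-0.3, -3.1) − 0.1·(-6.8, -5.4) = (0.38, -2.56)
(s₃, t₃) = (0.38, -2.56) − 0.1·(-2.72, -3.24) = (0.652, -2.236)

(0.652, -2.236)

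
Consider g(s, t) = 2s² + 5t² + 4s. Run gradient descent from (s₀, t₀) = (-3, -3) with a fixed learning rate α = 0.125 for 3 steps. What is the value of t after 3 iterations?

∇g = (4s + 4, 10t)
(s₁, t₁) = (-3, -3) − 0.125·(-8, -30) = (-2, 0.75)
(s₂, t₂) = (-2, 0.75) − 0.125·(-4, 7.5) = (-1.5, -0.1875)
(s₃, t₃) = (-1.5, -0.1875) − 0.125·(-2, -1.875) = (-1.25, 0.046875)
t = 0.046875

0.046875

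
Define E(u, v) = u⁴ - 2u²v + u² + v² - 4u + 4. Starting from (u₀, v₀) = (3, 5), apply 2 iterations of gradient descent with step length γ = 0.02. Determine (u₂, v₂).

∇E = (4u³ - 4uv + 2u - 4, -2u² + 2v)
Step 1: at (3, 5), ∇E = (50, -8) → (3, 5) − 0.02·(50, -8) = (2, 5.16)
Step 2: at (2, 5.16), ∇E = (-9.28, 2.32) → (2, 5.16) − 0.02·(-9.28, 2.32) = (2.1856, 5.1136)

(2.1856, 5.1136)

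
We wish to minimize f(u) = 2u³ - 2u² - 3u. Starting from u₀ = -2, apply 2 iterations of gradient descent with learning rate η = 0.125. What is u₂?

f′(u) = 6u² - 4u - 3
u₁ = -2 − 0.125·29 = -5.625
u₂ = -5.625 − 0.125·209.34375 = -31.79296875

-31.79296875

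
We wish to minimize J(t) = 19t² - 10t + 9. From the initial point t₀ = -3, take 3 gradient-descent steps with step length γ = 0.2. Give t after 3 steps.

938.408

J′(t) = 38t - 10
t₁ = -3 − 0.2·(-124) = 21.8
t₂ = 21.8 − 0.2·818.4 = -141.88
t₃ = -141.88 − 0.2·(-5401.44) = 938.408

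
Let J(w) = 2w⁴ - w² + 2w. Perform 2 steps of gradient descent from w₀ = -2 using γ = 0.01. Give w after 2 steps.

J′(w) = 8w³ - 2w + 2
w₁ = -2 − 0.01·(-58) = -1.42
w₂ = -1.42 − 0.01·(-18.066304) = -1.23933696

-1.23933696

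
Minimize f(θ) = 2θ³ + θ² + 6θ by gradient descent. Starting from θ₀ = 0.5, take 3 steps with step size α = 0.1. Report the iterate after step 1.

f′(θ) = 6θ² + 2θ + 6
Step 1: f′(0.5) = 8.5; θ₁ = 0.5 − 0.1·8.5 = -0.35

-0.35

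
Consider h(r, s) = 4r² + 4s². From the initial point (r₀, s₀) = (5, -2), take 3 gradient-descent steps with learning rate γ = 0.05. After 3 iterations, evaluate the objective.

5.412096

∇h = (8r, 8s)
Step 1: at (5, -2), ∇h = (40, -16) → (5, -2) − 0.05·(40, -16) = (3, -1.2)
Step 2: at (3, -1.2), ∇h = (24, -9.6) → (3, -1.2) − 0.05·(24, -9.6) = (1.8, -0.72)
Step 3: at (1.8, -0.72), ∇h = (14.4, -5.76) → (1.8, -0.72) − 0.05·(14.4, -5.76) = (1.08, -0.432)
h(1.08, -0.432) = 5.412096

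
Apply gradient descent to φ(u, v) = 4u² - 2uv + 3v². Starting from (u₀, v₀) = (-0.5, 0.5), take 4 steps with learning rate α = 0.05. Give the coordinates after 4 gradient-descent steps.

(-0.02035, 0.0769)

∇φ = (8u - 2v, -2u + 6v)
Step 1: at (-0.5, 0.5), ∇φ = (-5, 4) → (-0.5, 0.5) − 0.05·(-5, 4) = (-0.25, 0.3)
Step 2: at (-0.25, 0.3), ∇φ = (-2.6, 2.3) → (-0.25, 0.3) − 0.05·(-2.6, 2.3) = (-0.12, 0.185)
Step 3: at (-0.12, 0.185), ∇φ = (-1.33, 1.35) → (-0.12, 0.185) − 0.05·(-1.33, 1.35) = (-0.0535, 0.1175)
Step 4: at (-0.0535, 0.1175), ∇φ = (-0.663, 0.812) → (-0.0535, 0.1175) − 0.05·(-0.663, 0.812) = (-0.02035, 0.0769)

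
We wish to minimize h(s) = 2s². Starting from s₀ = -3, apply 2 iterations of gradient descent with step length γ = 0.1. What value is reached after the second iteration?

h′(s) = 4s
s₁ = -3 − 0.1·(-12) = -1.8
s₂ = -1.8 − 0.1·(-7.2) = -1.08

-1.08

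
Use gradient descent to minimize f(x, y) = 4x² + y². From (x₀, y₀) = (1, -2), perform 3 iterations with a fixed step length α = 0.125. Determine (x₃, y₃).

∇f = (8x, 2y)
(x₁, y₁) = (1, -2) − 0.125·(8, -4) = (0, -1.5)
(x₂, y₂) = (0, -1.5) − 0.125·(0, -3) = (0, -1.125)
(x₃, y₃) = (0, -1.125) − 0.125·(0, -2.25) = (0, -0.84375)

(0, -0.84375)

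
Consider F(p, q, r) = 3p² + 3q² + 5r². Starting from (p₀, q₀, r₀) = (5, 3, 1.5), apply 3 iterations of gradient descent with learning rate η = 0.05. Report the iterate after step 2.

∇F = (6p, 6q, 10r)
Step 1: at (5, 3, 1.5), ∇F = (30, 18, 15) → (5, 3, 1.5) − 0.05·(30, 18, 15) = (3.5, 2.1, 0.75)
Step 2: at (3.5, 2.1, 0.75), ∇F = (21, 12.6, 7.5) → (3.5, 2.1, 0.75) − 0.05·(21, 12.6, 7.5) = (2.45, 1.47, 0.375)

(2.45, 1.47, 0.375)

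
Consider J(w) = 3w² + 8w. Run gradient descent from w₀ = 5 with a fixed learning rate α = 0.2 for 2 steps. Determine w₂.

-1.08

J′(w) = 6w + 8
w₁ = 5 − 0.2·38 = -2.6
w₂ = -2.6 − 0.2·(-7.6) = -1.08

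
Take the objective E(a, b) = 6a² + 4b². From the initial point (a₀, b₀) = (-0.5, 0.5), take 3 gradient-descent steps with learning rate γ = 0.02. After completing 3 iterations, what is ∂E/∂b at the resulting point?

∇E = (12a, 8b)
Step 1: at (-0.5, 0.5), ∇E = (-6, 4) → (-0.5, 0.5) − 0.02·(-6, 4) = (-0.38, 0.42)
Step 2: at (-0.38, 0.42), ∇E = (-4.56, 3.36) → (-0.38, 0.42) − 0.02·(-4.56, 3.36) = (-0.2888, 0.3528)
Step 3: at (-0.2888, 0.3528), ∇E = (-3.4656, 2.8224) → (-0.2888, 0.3528) − 0.02·(-3.4656, 2.8224) = (-0.219488, 0.296352)
∂E/∂b at (-0.219488, 0.296352) = 2.370816

2.370816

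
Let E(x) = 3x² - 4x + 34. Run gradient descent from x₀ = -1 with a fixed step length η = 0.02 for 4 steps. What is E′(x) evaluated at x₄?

E′(x) = 6x - 4
Step 1: E′(-1) = -10; x₁ = -1 − 0.02·(-10) = -0.8
Step 2: E′(-0.8) = -8.8; x₂ = -0.8 − 0.02·(-8.8) = -0.624
Step 3: E′(-0.624) = -7.744; x₃ = -0.624 − 0.02·(-7.744) = -0.46912
Step 4: E′(-0.46912) = -6.81472; x₄ = -0.46912 − 0.02·(-6.81472) = -0.3328256
E′(x) at (-0.3328256) = -5.9969536

-5.9969536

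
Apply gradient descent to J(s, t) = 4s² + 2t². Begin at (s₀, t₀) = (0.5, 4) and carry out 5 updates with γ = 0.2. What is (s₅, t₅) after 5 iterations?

∇J = (8s, 4t)
Step 1: at (0.5, 4), ∇J = (4, 16) → (0.5, 4) − 0.2·(4, 16) = (-0.3, 0.8)
Step 2: at (-0.3, 0.8), ∇J = (-2.4, 3.2) → (-0.3, 0.8) − 0.2·(-2.4, 3.2) = (0.18, 0.16)
Step 3: at (0.18, 0.16), ∇J = (1.44, 0.64) → (0.18, 0.16) − 0.2·(1.44, 0.64) = (-0.108, 0.032)
Step 4: at (-0.108, 0.032), ∇J = (-0.864, 0.128) → (-0.108, 0.032) − 0.2·(-0.864, 0.128) = (0.0648, 0.0064)
Step 5: at (0.0648, 0.0064), ∇J = (0.5184, 0.0256) → (0.0648, 0.0064) − 0.2·(0.5184, 0.0256) = (-0.03888, 0.00128)

(-0.03888, 0.00128)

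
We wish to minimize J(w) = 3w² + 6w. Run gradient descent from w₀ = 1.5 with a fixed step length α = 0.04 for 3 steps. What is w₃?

0.09744

J′(w) = 6w + 6
w₁ = 1.5 − 0.04·15 = 0.9
w₂ = 0.9 − 0.04·11.4 = 0.444
w₃ = 0.444 − 0.04·8.664 = 0.09744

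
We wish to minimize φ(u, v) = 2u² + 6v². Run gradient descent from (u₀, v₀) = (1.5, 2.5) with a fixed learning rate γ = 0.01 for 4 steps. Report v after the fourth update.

1.4992384

∇φ = (4u, 12v)
Step 1: at (1.5, 2.5), ∇φ = (6, 30) → (1.5, 2.5) − 0.01·(6, 30) = (1.44, 2.2)
Step 2: at (1.44, 2.2), ∇φ = (5.76, 26.4) → (1.44, 2.2) − 0.01·(5.76, 26.4) = (1.3824, 1.936)
Step 3: at (1.3824, 1.936), ∇φ = (5.5296, 23.232) → (1.3824, 1.936) − 0.01·(5.5296, 23.232) = (1.327104, 1.70368)
Step 4: at (1.327104, 1.70368), ∇φ = (5.308416, 20.44416) → (1.327104, 1.70368) − 0.01·(5.308416, 20.44416) = (1.27401984, 1.4992384)
v = 1.4992384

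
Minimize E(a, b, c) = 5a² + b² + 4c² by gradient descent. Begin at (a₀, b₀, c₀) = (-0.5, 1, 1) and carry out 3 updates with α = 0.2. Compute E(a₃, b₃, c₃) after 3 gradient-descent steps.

∇E = (10a, 2b, 8c)
(a₁, b₁, c₁) = (-0.5, 1, 1) − 0.2·(-5, 2, 8) = (0.5, 0.6, -0.6)
(a₂, b₂, c₂) = (0.5, 0.6, -0.6) − 0.2·(5, 1.2, -4.8) = (-0.5, 0.36, 0.36)
(a₃, b₃, c₃) = (-0.5, 0.36, 0.36) − 0.2·(-5, 0.72, 2.88) = (0.5, 0.216, -0.216)
E(0.5, 0.216, -0.216) = 1.48328

1.48328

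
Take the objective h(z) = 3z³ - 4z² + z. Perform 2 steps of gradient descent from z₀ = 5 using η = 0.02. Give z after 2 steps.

h′(z) = 9z² - 8z + 1
z₁ = 5 − 0.02·186 = 1.28
z₂ = 1.28 − 0.02·5.5056 = 1.169888

1.169888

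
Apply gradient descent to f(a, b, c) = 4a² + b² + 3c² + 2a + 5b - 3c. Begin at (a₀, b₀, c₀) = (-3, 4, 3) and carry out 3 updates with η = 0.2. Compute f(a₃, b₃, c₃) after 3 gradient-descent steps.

-3.86624

∇f = (8a + 2, 2b + 5, 6c - 3)
Step 1: at (-3, 4, 3), ∇f = (-22, 13, 15) → (-3, 4, 3) − 0.2·(-22, 13, 15) = (1.4, 1.4, 0)
Step 2: at (1.4, 1.4, 0), ∇f = (13.2, 7.8, -3) → (1.4, 1.4, 0) − 0.2·(13.2, 7.8, -3) = (-1.24, -0.16, 0.6)
Step 3: at (-1.24, -0.16, 0.6), ∇f = (-7.92, 4.68, 0.6) → (-1.24, -0.16, 0.6) − 0.2·(-7.92, 4.68, 0.6) = (0.344, -1.096, 0.48)
f(0.344, -1.096, 0.48) = -3.86624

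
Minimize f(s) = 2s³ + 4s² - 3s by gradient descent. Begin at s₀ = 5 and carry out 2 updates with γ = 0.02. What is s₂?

f′(s) = 6s² + 8s - 3
s₁ = 5 − 0.02·187 = 1.26
s₂ = 1.26 − 0.02·16.6056 = 0.927888

0.927888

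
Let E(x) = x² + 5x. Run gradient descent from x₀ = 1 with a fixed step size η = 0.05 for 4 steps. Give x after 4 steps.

-0.20365

E′(x) = 2x + 5
Step 1: E′(1) = 7; x₁ = 1 − 0.05·7 = 0.65
Step 2: E′(0.65) = 6.3; x₂ = 0.65 − 0.05·6.3 = 0.335
Step 3: E′(0.335) = 5.67; x₃ = 0.335 − 0.05·5.67 = 0.0515
Step 4: E′(0.0515) = 5.103; x₄ = 0.0515 − 0.05·5.103 = -0.20365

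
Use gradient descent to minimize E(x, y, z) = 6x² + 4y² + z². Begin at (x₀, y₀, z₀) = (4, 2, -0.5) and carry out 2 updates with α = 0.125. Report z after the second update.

∇E = (12x, 8y, 2z)
(x₁, y₁, z₁) = (4, 2, -0.5) − 0.125·(48, 16, -1) = (-2, 0, -0.375)
(x₂, y₂, z₂) = (-2, 0, -0.375) − 0.125·(-24, 0, -0.75) = (1, 0, -0.28125)
z = -0.28125

-0.28125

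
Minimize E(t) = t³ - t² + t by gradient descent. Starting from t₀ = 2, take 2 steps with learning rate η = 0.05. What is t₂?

1.294625

E′(t) = 3t² - 2t + 1
Step 1: E′(2) = 9; t₁ = 2 − 0.05·9 = 1.55
Step 2: E′(1.55) = 5.1075; t₂ = 1.55 − 0.05·5.1075 = 1.294625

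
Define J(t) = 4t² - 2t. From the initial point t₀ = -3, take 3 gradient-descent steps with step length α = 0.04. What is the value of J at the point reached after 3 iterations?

J′(t) = 8t - 2
t₁ = -3 − 0.04·(-26) = -1.96
t₂ = -1.96 − 0.04·(-17.68) = -1.2528
t₃ = -1.2528 − 0.04·(-12.0224) = -0.771904
J(-0.771904) = 3.927151140864

3.927151140864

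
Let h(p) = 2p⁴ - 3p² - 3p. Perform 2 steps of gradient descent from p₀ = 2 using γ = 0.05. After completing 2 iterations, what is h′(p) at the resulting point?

h′(p) = 8p³ - 6p - 3
Step 1: h′(2) = 49; p₁ = 2 − 0.05·49 = -0.45
Step 2: h′(-0.45) = -1.029; p₂ = -0.45 − 0.05·(-1.029) = -0.39855
h′(p) at (-0.39855) = -1.115152159611

-1.115152159611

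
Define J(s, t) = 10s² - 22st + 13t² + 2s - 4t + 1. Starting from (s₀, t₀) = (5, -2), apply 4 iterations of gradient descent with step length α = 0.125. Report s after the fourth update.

∇J = (20s - 22t + 2, -22s + 26t - 4)
Step 1: at (5, -2), ∇J = (146, -166) → (5, -2) − 0.125·(146, -166) = (-13.25, 18.75)
Step 2: at (-13.25, 18.75), ∇J = (-675.5, 775) → (-13.25, 18.75) − 0.125·(-675.5, 775) = (71.1875, -78.125)
Step 3: at (71.1875, -78.125), ∇J = (3144.5, -3601.375) → (71.1875, -78.125) − 0.125·(3144.5, -3601.375) = (-321.875, 372.046875)
Step 4: at (-321.875, 372.046875), ∇J = (-14620.53125, 16750.46875) → (-321.875, 372.046875) − 0.125·(-14620.53125, 16750.46875) = (1505.69140625, -1721.76171875)
s = 1505.69140625

1505.69140625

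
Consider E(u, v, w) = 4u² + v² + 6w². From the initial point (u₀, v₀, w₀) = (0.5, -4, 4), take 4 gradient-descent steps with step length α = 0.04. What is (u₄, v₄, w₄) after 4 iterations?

(0.10690688, -2.86557184, 0.29246464)

∇E = (8u, 2v, 12w)
(u₁, v₁, w₁) = (0.5, -4, 4) − 0.04·(4, -8, 48) = (0.34, -3.68, 2.08)
(u₂, v₂, w₂) = (0.34, -3.68, 2.08) − 0.04·(2.72, -7.36, 24.96) = (0.2312, -3.3856, 1.0816)
(u₃, v₃, w₃) = (0.2312, -3.3856, 1.0816) − 0.04·(1.8496, -6.7712, 12.9792) = (0.157216, -3.114752, 0.562432)
(u₄, v₄, w₄) = (0.157216, -3.114752, 0.562432) − 0.04·(1.257728, -6.229504, 6.749184) = (0.10690688, -2.86557184, 0.29246464)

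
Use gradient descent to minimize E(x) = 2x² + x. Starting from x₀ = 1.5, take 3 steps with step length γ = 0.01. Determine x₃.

E′(x) = 4x + 1
Step 1: E′(1.5) = 7; x₁ = 1.5 − 0.01·7 = 1.43
Step 2: E′(1.43) = 6.72; x₂ = 1.43 − 0.01·6.72 = 1.3628
Step 3: E′(1.3628) = 6.4512; x₃ = 1.3628 − 0.01·6.4512 = 1.298288

1.298288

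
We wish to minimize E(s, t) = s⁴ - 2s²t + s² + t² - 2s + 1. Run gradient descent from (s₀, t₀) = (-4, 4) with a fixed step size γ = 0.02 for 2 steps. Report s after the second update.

∇E = (4s³ - 4st + 2s - 2, -2s² + 2t)
Step 1: at (-4, 4), ∇E = (-202, -24) → (-4, 4) − 0.02·(-202, -24) = (0.04, 4.48)
Step 2: at (0.04, 4.48), ∇E = (-2.636544, 8.9568) → (0.04, 4.48) − 0.02·(-2.636544, 8.9568) = (0.09273088, 4.300864)
s = 0.09273088

0.09273088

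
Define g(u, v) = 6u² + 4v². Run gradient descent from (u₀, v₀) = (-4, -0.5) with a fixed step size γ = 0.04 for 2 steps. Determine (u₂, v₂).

(-1.0816, -0.2312)

∇g = (12u, 8v)
Step 1: at (-4, -0.5), ∇g = (-48, -4) → (-4, -0.5) − 0.04·(-48, -4) = (-2.08, -0.34)
Step 2: at (-2.08, -0.34), ∇g = (-24.96, -2.72) → (-2.08, -0.34) − 0.04·(-24.96, -2.72) = (-1.0816, -0.2312)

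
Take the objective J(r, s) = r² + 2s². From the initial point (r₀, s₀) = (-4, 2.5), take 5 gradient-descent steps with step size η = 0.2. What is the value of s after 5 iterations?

∇J = (2r, 4s)
Step 1: at (-4, 2.5), ∇J = (-8, 10) → (-4, 2.5) − 0.2·(-8, 10) = (-2.4, 0.5)
Step 2: at (-2.4, 0.5), ∇J = (-4.8, 2) → (-2.4, 0.5) − 0.2·(-4.8, 2) = (-1.44, 0.1)
Step 3: at (-1.44, 0.1), ∇J = (-2.88, 0.4) → (-1.44, 0.1) − 0.2·(-2.88, 0.4) = (-0.864, 0.02)
Step 4: at (-0.864, 0.02), ∇J = (-1.728, 0.08) → (-0.864, 0.02) − 0.2·(-1.728, 0.08) = (-0.5184, 0.004)
Step 5: at (-0.5184, 0.004), ∇J = (-1.0368, 0.016) → (-0.5184, 0.004) − 0.2·(-1.0368, 0.016) = (-0.31104, 0.0008)
s = 0.0008

0.0008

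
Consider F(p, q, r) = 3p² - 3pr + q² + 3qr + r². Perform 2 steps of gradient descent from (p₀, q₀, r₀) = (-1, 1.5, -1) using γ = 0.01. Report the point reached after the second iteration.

∇F = (6p - 3r, 2q + 3r, -3p + 3q + 2r)
(p₁, q₁, r₁) = (-1, 1.5, -1) − 0.01·(-3, 0, 5.5) = (-0.97, 1.5, -1.055)
(p₂, q₂, r₂) = (-0.97, 1.5, -1.055) − 0.01·(-2.655, -0.165, 5.3) = (-0.94345, 1.50165, -1.108)

(-0.94345, 1.50165, -1.108)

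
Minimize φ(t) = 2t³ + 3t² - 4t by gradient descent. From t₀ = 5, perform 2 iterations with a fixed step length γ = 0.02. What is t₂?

φ′(t) = 6t² + 6t - 4
Step 1: φ′(5) = 176; t₁ = 5 − 0.02·176 = 1.48
Step 2: φ′(1.48) = 18.0224; t₂ = 1.48 − 0.02·18.0224 = 1.119552

1.119552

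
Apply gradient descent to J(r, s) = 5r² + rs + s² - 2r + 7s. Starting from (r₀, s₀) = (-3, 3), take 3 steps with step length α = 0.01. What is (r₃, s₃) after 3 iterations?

∇J = (10r + s - 2, r + 2s + 7)
(r₁, s₁) = (-3, 3) − 0.01·(-29, 10) = (-2.71, 2.9)
(r₂, s₂) = (-2.71, 2.9) − 0.01·(-26.2, 10.09) = (-2.448, 2.7991)
(r₃, s₃) = (-2.448, 2.7991) − 0.01·(-23.6809, 10.1502) = (-2.211191, 2.697598)

(-2.211191, 2.697598)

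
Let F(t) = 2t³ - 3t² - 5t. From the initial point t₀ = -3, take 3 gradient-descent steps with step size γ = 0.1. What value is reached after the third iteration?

F′(t) = 6t² - 6t - 5
Step 1: F′(-3) = 67; t₁ = -3 − 0.1·67 = -9.7
Step 2: F′(-9.7) = 617.74; t₂ = -9.7 − 0.1·617.74 = -71.474
Step 3: F′(-71.474) = 31075.040056; t₃ = -71.474 − 0.1·31075.040056 = -3178.9780056

-3178.9780056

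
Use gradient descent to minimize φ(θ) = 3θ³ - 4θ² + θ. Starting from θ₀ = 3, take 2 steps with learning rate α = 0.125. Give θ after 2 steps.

-28.9453125

φ′(θ) = 9θ² - 8θ + 1
Step 1: φ′(3) = 58; θ₁ = 3 − 0.125·58 = -4.25
Step 2: φ′(-4.25) = 197.5625; θ₂ = -4.25 − 0.125·197.5625 = -28.9453125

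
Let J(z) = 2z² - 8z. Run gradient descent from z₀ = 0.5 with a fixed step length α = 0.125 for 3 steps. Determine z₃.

1.8125

J′(z) = 4z - 8
z₁ = 0.5 − 0.125·(-6) = 1.25
z₂ = 1.25 − 0.125·(-3) = 1.625
z₃ = 1.625 − 0.125·(-1.5) = 1.8125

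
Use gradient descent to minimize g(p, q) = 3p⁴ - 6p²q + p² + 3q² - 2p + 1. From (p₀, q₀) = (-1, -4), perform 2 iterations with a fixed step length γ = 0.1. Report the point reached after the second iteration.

∇g = (12p³ - 12pq + 2p - 2, -6p² + 6q)
Step 1: at (-1, -4), ∇g = (-64, -30) → (-1, -4) − 0.1·(-64, -30) = (5.4, -1)
Step 2: at (5.4, -1), ∇g = (1963.168, -180.96) → (5.4, -1) − 0.1·(1963.168, -180.96) = (-190.9168, 17.096)

(-190.9168, 17.096)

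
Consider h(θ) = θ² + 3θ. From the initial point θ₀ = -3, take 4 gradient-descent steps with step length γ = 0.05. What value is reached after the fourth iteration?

h′(θ) = 2θ + 3
θ₁ = -3 − 0.05·(-3) = -2.85
θ₂ = -2.85 − 0.05·(-2.7) = -2.715
θ₃ = -2.715 − 0.05·(-2.43) = -2.5935
θ₄ = -2.5935 − 0.05·(-2.187) = -2.48415

-2.48415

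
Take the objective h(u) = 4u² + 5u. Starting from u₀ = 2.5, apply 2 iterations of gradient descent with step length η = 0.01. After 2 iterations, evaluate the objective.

26.4216

h′(u) = 8u + 5
u₁ = 2.5 − 0.01·25 = 2.25
u₂ = 2.25 − 0.01·23 = 2.02
h(2.02) = 26.4216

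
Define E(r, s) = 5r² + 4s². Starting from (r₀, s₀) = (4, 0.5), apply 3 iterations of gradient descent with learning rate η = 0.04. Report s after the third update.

∇E = (10r, 8s)
Step 1: at (4, 0.5), ∇E = (40, 4) → (4, 0.5) − 0.04·(40, 4) = (2.4, 0.34)
Step 2: at (2.4, 0.34), ∇E = (24, 2.72) → (2.4, 0.34) − 0.04·(24, 2.72) = (1.44, 0.2312)
Step 3: at (1.44, 0.2312), ∇E = (14.4, 1.8496) → (1.44, 0.2312) − 0.04·(14.4, 1.8496) = (0.864, 0.157216)
s = 0.157216

0.157216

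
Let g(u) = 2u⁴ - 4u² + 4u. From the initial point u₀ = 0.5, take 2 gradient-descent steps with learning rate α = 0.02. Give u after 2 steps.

0.45910528

g′(u) = 8u³ - 8u + 4
u₁ = 0.5 − 0.02·1 = 0.48
u₂ = 0.48 − 0.02·1.044736 = 0.45910528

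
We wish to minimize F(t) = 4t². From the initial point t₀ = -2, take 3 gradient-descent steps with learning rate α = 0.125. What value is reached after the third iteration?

0

F′(t) = 8t
t₁ = -2 − 0.125·(-16) = 0
t₂ = 0 − 0.125·0 = 0
t₃ = 0 − 0.125·0 = 0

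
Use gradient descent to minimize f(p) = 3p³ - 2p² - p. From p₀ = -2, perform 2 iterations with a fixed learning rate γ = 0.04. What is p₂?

f′(p) = 9p² - 4p - 1
Step 1: f′(-2) = 43; p₁ = -2 − 0.04·43 = -3.72
Step 2: f′(-3.72) = 138.4256; p₂ = -3.72 − 0.04·138.4256 = -9.257024

-9.257024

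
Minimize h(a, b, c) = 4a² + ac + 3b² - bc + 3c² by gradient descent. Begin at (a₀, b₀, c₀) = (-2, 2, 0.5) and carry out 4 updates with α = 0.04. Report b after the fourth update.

0.72399616

∇h = (8a + c, 6b - c, a - b + 6c)
Step 1: at (-2, 2, 0.5), ∇h = (-15.5, 11.5, -1) → (-2, 2, 0.5) − 0.04·(-15.5, 11.5, -1) = (-1.38, 1.54, 0.54)
Step 2: at (-1.38, 1.54, 0.54), ∇h = (-10.5, 8.7, 0.32) → (-1.38, 1.54, 0.54) − 0.04·(-10.5, 8.7, 0.32) = (-0.96, 1.192, 0.5272)
Step 3: at (-0.96, 1.192, 0.5272), ∇h = (-7.1528, 6.6248, 1.0112) → (-0.96, 1.192, 0.5272) − 0.04·(-7.1528, 6.6248, 1.0112) = (-0.673888, 0.927008, 0.486752)
Step 4: at (-0.673888, 0.927008, 0.486752), ∇h = (-4.904352, 5.075296, 1.319616) → (-0.673888, 0.927008, 0.486752) − 0.04·(-4.904352, 5.075296, 1.319616) = (-0.47771392, 0.72399616, 0.43396736)
b = 0.72399616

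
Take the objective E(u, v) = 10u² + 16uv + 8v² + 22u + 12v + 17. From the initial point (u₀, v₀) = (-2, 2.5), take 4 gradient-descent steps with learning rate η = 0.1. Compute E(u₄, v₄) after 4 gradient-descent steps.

14857.04187136

∇E = (20u + 16v + 22, 16u + 16v + 12)
Step 1: at (-2, 2.5), ∇E = (22, 20) → (-2, 2.5) − 0.1·(22, 20) = (-4.2, 0.5)
Step 2: at (-4.2, 0.5), ∇E = (-54, -47.2) → (-4.2, 0.5) − 0.1·(-54, -47.2) = (1.2, 5.22)
Step 3: at (1.2, 5.22), ∇E = (129.52, 114.72) → (1.2, 5.22) − 0.1·(129.52, 114.72) = (-11.752, -6.252)
Step 4: at (-11.752, -6.252), ∇E = (-313.072, -276.064) → (-11.752, -6.252) − 0.1·(-313.072, -276.064) = (19.5552, 21.3544)
E(19.5552, 21.3544) = 14857.04187136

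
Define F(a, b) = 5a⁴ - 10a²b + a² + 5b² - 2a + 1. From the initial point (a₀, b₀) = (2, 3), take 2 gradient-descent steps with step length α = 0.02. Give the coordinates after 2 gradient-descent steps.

(2.0140416, 2.82912)

∇F = (20a³ - 20ab + 2a - 2, -10a² + 10b)
Step 1: at (2, 3), ∇F = (42, -10) → (2, 3) − 0.02·(42, -10) = (1.16, 3.2)
Step 2: at (1.16, 3.2), ∇F = (-42.70208, 18.544) → (1.16, 3.2) − 0.02·(-42.70208, 18.544) = (2.0140416, 2.82912)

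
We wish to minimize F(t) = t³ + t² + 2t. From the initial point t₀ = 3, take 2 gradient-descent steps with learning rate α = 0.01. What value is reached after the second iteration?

2.366325

F′(t) = 3t² + 2t + 2
Step 1: F′(3) = 35; t₁ = 3 − 0.01·35 = 2.65
Step 2: F′(2.65) = 28.3675; t₂ = 2.65 − 0.01·28.3675 = 2.366325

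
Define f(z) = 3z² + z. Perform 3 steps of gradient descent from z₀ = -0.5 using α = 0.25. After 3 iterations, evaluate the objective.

f′(z) = 6z + 1
Step 1: f′(-0.5) = -2; z₁ = -0.5 − 0.25·(-2) = 0
Step 2: f′(0) = 1; z₂ = 0 − 0.25·1 = -0.25
Step 3: f′(-0.25) = -0.5; z₃ = -0.25 − 0.25·(-0.5) = -0.125
f(-0.125) = -0.078125

-0.078125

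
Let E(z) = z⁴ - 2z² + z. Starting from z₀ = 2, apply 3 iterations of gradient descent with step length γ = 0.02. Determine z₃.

1.22818904

E′(z) = 4z³ - 4z + 1
z₁ = 2 − 0.02·25 = 1.5
z₂ = 1.5 − 0.02·8.5 = 1.33
z₃ = 1.33 − 0.02·5.090548 = 1.22818904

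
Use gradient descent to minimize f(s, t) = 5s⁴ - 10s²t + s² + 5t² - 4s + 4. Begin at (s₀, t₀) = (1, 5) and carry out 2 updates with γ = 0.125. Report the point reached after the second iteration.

∇f = (20s³ - 20st + 2s - 4, -10s² + 10t)
(s₁, t₁) = (1, 5) − 0.125·(-82, 40) = (11.25, 0)
(s₂, t₂) = (11.25, 0) − 0.125·(28495.0625, -1265.625) = (-3550.6328125, 158.203125)

(-3550.6328125, 158.203125)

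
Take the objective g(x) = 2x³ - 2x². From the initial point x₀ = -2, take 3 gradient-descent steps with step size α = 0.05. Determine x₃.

-30.0609792

g′(x) = 6x² - 4x
Step 1: g′(-2) = 32; x₁ = -2 − 0.05·32 = -3.6
Step 2: g′(-3.6) = 92.16; x₂ = -3.6 − 0.05·92.16 = -8.208
Step 3: g′(-8.208) = 437.059584; x₃ = -8.208 − 0.05·437.059584 = -30.0609792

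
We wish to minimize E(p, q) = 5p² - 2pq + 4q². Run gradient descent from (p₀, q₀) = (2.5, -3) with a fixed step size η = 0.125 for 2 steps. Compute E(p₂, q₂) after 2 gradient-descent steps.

∇E = (10p - 2q, -2p + 8q)
(p₁, q₁) = (2.5, -3) − 0.125·(31, -29) = (-1.375, 0.625)
(p₂, q₂) = (-1.375, 0.625) − 0.125·(-15, 7.75) = (0.5, -0.34375)
E(0.5, -0.34375) = 2.06640625

2.06640625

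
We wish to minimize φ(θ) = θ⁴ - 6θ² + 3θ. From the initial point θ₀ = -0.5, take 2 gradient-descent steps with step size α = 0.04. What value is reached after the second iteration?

φ′(θ) = 4θ³ - 12θ + 3
θ₁ = -0.5 − 0.04·8.5 = -0.84
θ₂ = -0.84 − 0.04·10.709184 = -1.26836736

-1.26836736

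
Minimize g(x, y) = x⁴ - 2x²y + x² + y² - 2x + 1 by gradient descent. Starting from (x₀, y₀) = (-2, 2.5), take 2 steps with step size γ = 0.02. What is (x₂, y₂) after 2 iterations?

∇g = (4x³ - 4xy + 2x - 2, -2x² + 2y)
Step 1: at (-2, 2.5), ∇g = (-18, -3) → (-2, 2.5) − 0.02·(-18, -3) = (-1.64, 2.56)
Step 2: at (-1.64, 2.56), ∇g = (-6.130176, -0.2592) → (-1.64, 2.56) − 0.02·(-6.130176, -0.2592) = (-1.51739648, 2.565184)

(-1.51739648, 2.565184)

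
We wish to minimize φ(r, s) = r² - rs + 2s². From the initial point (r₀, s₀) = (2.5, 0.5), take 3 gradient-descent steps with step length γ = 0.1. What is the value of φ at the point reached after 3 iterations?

1.776511

∇φ = (2r - s, -r + 4s)
Step 1: at (2.5, 0.5), ∇φ = (4.5, -0.5) → (2.5, 0.5) − 0.1·(4.5, -0.5) = (2.05, 0.55)
Step 2: at (2.05, 0.55), ∇φ = (3.55, 0.15) → (2.05, 0.55) − 0.1·(3.55, 0.15) = (1.695, 0.535)
Step 3: at (1.695, 0.535), ∇φ = (2.855, 0.445) → (1.695, 0.535) − 0.1·(2.855, 0.445) = (1.4095, 0.4905)
φ(1.4095, 0.4905) = 1.776511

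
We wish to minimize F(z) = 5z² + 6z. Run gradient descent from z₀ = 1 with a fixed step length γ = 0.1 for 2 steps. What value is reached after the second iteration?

-0.6

F′(z) = 10z + 6
z₁ = 1 − 0.1·16 = -0.6
z₂ = -0.6 − 0.1·0 = -0.6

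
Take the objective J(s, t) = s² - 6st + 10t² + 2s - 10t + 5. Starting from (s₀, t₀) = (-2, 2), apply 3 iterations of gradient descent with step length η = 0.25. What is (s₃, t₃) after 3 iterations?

∇J = (2s - 6t + 2, -6s + 20t - 10)
(s₁, t₁) = (-2, 2) − 0.25·(-14, 42) = (1.5, -8.5)
(s₂, t₂) = (1.5, -8.5) − 0.25·(56, -189) = (-12.5, 38.75)
(s₃, t₃) = (-12.5, 38.75) − 0.25·(-255.5, 840) = (51.375, -171.25)

(51.375, -171.25)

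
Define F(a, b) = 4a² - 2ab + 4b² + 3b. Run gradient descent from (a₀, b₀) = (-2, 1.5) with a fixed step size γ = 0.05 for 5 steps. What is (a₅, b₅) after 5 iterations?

(-0.159375, -0.340625)

∇F = (8a - 2b, -2a + 8b + 3)
Step 1: at (-2, 1.5), ∇F = (-19, 19) → (-2, 1.5) − 0.05·(-19, 19) = (-1.05, 0.55)
Step 2: at (-1.05, 0.55), ∇F = (-9.5, 9.5) → (-1.05, 0.55) − 0.05·(-9.5, 9.5) = (-0.575, 0.075)
Step 3: at (-0.575, 0.075), ∇F = (-4.75, 4.75) → (-0.575, 0.075) − 0.05·(-4.75, 4.75) = (-0.3375, -0.1625)
Step 4: at (-0.3375, -0.1625), ∇F = (-2.375, 2.375) → (-0.3375, -0.1625) − 0.05·(-2.375, 2.375) = (-0.21875, -0.28125)
Step 5: at (-0.21875, -0.28125), ∇F = (-1.1875, 1.1875) → (-0.21875, -0.28125) − 0.05·(-1.1875, 1.1875) = (-0.159375, -0.340625)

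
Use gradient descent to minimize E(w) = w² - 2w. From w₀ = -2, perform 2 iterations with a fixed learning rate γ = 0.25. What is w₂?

0.25

E′(w) = 2w - 2
Step 1: E′(-2) = -6; w₁ = -2 − 0.25·(-6) = -0.5
Step 2: E′(-0.5) = -3; w₂ = -0.5 − 0.25·(-3) = 0.25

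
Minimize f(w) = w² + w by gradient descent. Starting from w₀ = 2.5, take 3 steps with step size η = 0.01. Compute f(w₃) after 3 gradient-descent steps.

f′(w) = 2w + 1
Step 1: f′(2.5) = 6; w₁ = 2.5 − 0.01·6 = 2.44
Step 2: f′(2.44) = 5.88; w₂ = 2.44 − 0.01·5.88 = 2.3812
Step 3: f′(2.3812) = 5.7624; w₃ = 2.3812 − 0.01·5.7624 = 2.323576
f(2.323576) = 7.722581427776

7.722581427776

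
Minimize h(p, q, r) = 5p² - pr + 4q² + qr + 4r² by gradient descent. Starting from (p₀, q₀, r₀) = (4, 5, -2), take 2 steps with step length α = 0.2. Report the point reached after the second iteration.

(4.6, 1.36, -0.96)

∇h = (10p - r, 8q + r, -p + q + 8r)
(p₁, q₁, r₁) = (4, 5, -2) − 0.2·(42, 38, -15) = (-4.4, -2.6, 1)
(p₂, q₂, r₂) = (-4.4, -2.6, 1) − 0.2·(-45, -19.8, 9.8) = (4.6, 1.36, -0.96)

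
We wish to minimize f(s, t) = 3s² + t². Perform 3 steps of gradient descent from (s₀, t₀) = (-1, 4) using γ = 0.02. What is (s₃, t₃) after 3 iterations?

(-0.681472, 3.538944)

∇f = (6s, 2t)
(s₁, t₁) = (-1, 4) − 0.02·(-6, 8) = (-0.88, 3.84)
(s₂, t₂) = (-0.88, 3.84) − 0.02·(-5.28, 7.68) = (-0.7744, 3.6864)
(s₃, t₃) = (-0.7744, 3.6864) − 0.02·(-4.6464, 7.3728) = (-0.681472, 3.538944)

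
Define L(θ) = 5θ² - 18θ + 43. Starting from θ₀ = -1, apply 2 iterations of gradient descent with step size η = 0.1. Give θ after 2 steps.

L′(θ) = 10θ - 18
Step 1: L′(-1) = -28; θ₁ = -1 − 0.1·(-28) = 1.8
Step 2: L′(1.8) = 0; θ₂ = 1.8 − 0.1·0 = 1.8

1.8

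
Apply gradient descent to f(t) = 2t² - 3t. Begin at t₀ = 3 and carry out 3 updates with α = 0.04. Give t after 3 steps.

f′(t) = 4t - 3
Step 1: f′(3) = 9; t₁ = 3 − 0.04·9 = 2.64
Step 2: f′(2.64) = 7.56; t₂ = 2.64 − 0.04·7.56 = 2.3376
Step 3: f′(2.3376) = 6.3504; t₃ = 2.3376 − 0.04·6.3504 = 2.083584

2.083584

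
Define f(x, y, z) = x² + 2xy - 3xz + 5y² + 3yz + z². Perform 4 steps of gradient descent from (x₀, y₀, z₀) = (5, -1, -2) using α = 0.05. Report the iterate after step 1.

(4.3, -0.7, -0.9)

∇f = (2x + 2y - 3z, 2x + 10y + 3z, -3x + 3y + 2z)
Step 1: at (5, -1, -2), ∇f = (14, -6, -22) → (5, -1, -2) − 0.05·(14, -6, -22) = (4.3, -0.7, -0.9)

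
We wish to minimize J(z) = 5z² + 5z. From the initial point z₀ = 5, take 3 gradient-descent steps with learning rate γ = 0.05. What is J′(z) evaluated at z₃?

6.875

J′(z) = 10z + 5
z₁ = 5 − 0.05·55 = 2.25
z₂ = 2.25 − 0.05·27.5 = 0.875
z₃ = 0.875 − 0.05·13.75 = 0.1875
J′(z) at (0.1875) = 6.875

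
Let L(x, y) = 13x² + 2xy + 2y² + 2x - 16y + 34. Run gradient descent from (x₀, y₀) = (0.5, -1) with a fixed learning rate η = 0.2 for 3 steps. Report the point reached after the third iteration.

(-32.9, 1.2)

∇L = (26x + 2y + 2, 2x + 4y - 16)
(x₁, y₁) = (0.5, -1) − 0.2·(13, -19) = (-2.1, 2.8)
(x₂, y₂) = (-2.1, 2.8) − 0.2·(-47, -9) = (7.3, 4.6)
(x₃, y₃) = (7.3, 4.6) − 0.2·(201, 17) = (-32.9, 1.2)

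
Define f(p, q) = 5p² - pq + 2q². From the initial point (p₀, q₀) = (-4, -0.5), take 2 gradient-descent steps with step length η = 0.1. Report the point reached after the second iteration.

∇f = (10p - q, -p + 4q)
(p₁, q₁) = (-4, -0.5) − 0.1·(-39.5, 2) = (-0.05, -0.7)
(p₂, q₂) = (-0.05, -0.7) − 0.1·(0.2, -2.75) = (-0.07, -0.425)

(-0.07, -0.425)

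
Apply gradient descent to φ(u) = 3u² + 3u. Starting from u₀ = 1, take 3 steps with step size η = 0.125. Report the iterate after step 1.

φ′(u) = 6u + 3
u₁ = 1 − 0.125·9 = -0.125

-0.125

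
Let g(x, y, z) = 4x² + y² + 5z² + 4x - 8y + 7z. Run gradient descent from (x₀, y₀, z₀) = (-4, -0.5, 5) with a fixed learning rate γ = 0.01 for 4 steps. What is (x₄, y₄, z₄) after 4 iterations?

(-3.00737536, -0.15065672, 3.03977)

∇g = (8x + 4, 2y - 8, 10z + 7)
(x₁, y₁, z₁) = (-4, -0.5, 5) − 0.01·(-28, -9, 57) = (-3.72, -0.41, 4.43)
(x₂, y₂, z₂) = (-3.72, -0.41, 4.43) − 0.01·(-25.76, -8.82, 51.3) = (-3.4624, -0.3218, 3.917)
(x₃, y₃, z₃) = (-3.4624, -0.3218, 3.917) − 0.01·(-23.6992, -8.6436, 46.17) = (-3.225408, -0.235364, 3.4553)
(x₄, y₄, z₄) = (-3.225408, -0.235364, 3.4553) − 0.01·(-21.803264, -8.470728, 41.553) = (-3.00737536, -0.15065672, 3.03977)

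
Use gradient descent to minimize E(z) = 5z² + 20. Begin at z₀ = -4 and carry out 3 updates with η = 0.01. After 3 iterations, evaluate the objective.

E′(z) = 10z
z₁ = -4 − 0.01·(-40) = -3.6
z₂ = -3.6 − 0.01·(-36) = -3.24
z₃ = -3.24 − 0.01·(-32.4) = -2.916
E(-2.916) = 62.51528

62.51528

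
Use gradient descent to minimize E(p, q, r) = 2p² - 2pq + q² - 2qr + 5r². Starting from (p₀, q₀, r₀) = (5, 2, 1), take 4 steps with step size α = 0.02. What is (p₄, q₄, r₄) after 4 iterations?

∇E = (4p - 2q, -2p + 2q - 2r, -2q + 10r)
(p₁, q₁, r₁) = (5, 2, 1) − 0.02·(16, -8, 6) = (4.68, 2.16, 0.88)
(p₂, q₂, r₂) = (4.68, 2.16, 0.88) − 0.02·(14.4, -6.8, 4.48) = (4.392, 2.296, 0.7904)
(p₃, q₃, r₃) = (4.392, 2.296, 0.7904) − 0.02·(12.976, -5.7728, 3.312) = (4.13248, 2.411456, 0.72416)
(p₄, q₄, r₄) = (4.13248, 2.411456, 0.72416) − 0.02·(11.707008, -4.890368, 2.418688) = (3.89833984, 2.50926336, 0.67578624)

(3.89833984, 2.50926336, 0.67578624)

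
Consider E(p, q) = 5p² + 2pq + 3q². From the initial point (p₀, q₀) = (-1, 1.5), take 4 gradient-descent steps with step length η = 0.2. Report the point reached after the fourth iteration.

∇E = (10p + 2q, 2p + 6q)
(p₁, q₁) = (-1, 1.5) − 0.2·(-7, 7) = (0.4, 0.1)
(p₂, q₂) = (0.4, 0.1) − 0.2·(4.2, 1.4) = (-0.44, -0.18)
(p₃, q₃) = (-0.44, -0.18) − 0.2·(-4.76, -1.96) = (0.512, 0.212)
(p₄, q₄) = (0.512, 0.212) − 0.2·(5.544, 2.296) = (-0.5968, -0.2472)

(-0.5968, -0.2472)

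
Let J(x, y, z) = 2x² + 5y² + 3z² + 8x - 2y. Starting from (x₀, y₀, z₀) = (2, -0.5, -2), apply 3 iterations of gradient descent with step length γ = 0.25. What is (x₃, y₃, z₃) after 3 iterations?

∇J = (4x + 8, 10y - 2, 6z)
(x₁, y₁, z₁) = (2, -0.5, -2) − 0.25·(16, -7, -12) = (-2, 1.25, 1)
(x₂, y₂, z₂) = (-2, 1.25, 1) − 0.25·(0, 10.5, 6) = (-2, -1.375, -0.5)
(x₃, y₃, z₃) = (-2, -1.375, -0.5) − 0.25·(0, -15.75, -3) = (-2, 2.5625, 0.25)

(-2, 2.5625, 0.25)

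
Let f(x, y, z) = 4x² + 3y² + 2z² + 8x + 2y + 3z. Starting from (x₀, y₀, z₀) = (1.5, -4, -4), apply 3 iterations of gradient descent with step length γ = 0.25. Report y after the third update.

0.125

∇f = (8x + 8, 6y + 2, 4z + 3)
Step 1: at (1.5, -4, -4), ∇f = (20, -22, -13) → (1.5, -4, -4) − 0.25·(20, -22, -13) = (-3.5, 1.5, -0.75)
Step 2: at (-3.5, 1.5, -0.75), ∇f = (-20, 11, 0) → (-3.5, 1.5, -0.75) − 0.25·(-20, 11, 0) = (1.5, -1.25, -0.75)
Step 3: at (1.5, -1.25, -0.75), ∇f = (20, -5.5, 0) → (1.5, -1.25, -0.75) − 0.25·(20, -5.5, 0) = (-3.5, 0.125, -0.75)
y = 0.125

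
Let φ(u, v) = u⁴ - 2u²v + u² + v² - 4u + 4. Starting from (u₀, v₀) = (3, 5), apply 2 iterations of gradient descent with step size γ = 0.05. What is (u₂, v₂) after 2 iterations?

∇φ = (4u³ - 4uv + 2u - 4, -2u² + 2v)
(u₁, v₁) = (3, 5) − 0.05·(50, -8) = (0.5, 5.4)
(u₂, v₂) = (0.5, 5.4) − 0.05·(-13.3, 10.3) = (1.165, 4.885)

(1.165, 4.885)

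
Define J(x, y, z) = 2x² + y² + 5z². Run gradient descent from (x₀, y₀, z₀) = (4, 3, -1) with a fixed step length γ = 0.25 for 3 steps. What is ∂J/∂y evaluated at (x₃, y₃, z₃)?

0.75

∇J = (4x, 2y, 10z)
(x₁, y₁, z₁) = (4, 3, -1) − 0.25·(16, 6, -10) = (0, 1.5, 1.5)
(x₂, y₂, z₂) = (0, 1.5, 1.5) − 0.25·(0, 3, 15) = (0, 0.75, -2.25)
(x₃, y₃, z₃) = (0, 0.75, -2.25) − 0.25·(0, 1.5, -22.5) = (0, 0.375, 3.375)
∂J/∂y at (0, 0.375, 3.375) = 0.75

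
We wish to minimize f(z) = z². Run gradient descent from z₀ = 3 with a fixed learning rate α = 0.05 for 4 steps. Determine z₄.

f′(z) = 2z
Step 1: f′(3) = 6; z₁ = 3 − 0.05·6 = 2.7
Step 2: f′(2.7) = 5.4; z₂ = 2.7 − 0.05·5.4 = 2.43
Step 3: f′(2.43) = 4.86; z₃ = 2.43 − 0.05·4.86 = 2.187
Step 4: f′(2.187) = 4.374; z₄ = 2.187 − 0.05·4.374 = 1.9683

1.9683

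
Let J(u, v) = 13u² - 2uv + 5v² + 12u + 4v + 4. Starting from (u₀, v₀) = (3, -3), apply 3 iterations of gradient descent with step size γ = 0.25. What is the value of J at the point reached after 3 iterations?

∇J = (26u - 2v + 12, -2u + 10v + 4)
(u₁, v₁) = (3, -3) − 0.25·(96, -32) = (-21, 5)
(u₂, v₂) = (-21, 5) − 0.25·(-544, 96) = (115, -19)
(u₃, v₃) = (115, -19) − 0.25·(3040, -416) = (-645, 85)
J(-645, 85) = 5546704

5546704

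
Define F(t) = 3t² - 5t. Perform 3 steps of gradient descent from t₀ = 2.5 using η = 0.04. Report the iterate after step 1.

2.1

F′(t) = 6t - 5
t₁ = 2.5 − 0.04·10 = 2.1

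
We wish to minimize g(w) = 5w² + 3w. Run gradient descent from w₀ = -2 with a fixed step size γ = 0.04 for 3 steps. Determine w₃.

g′(w) = 10w + 3
w₁ = -2 − 0.04·(-17) = -1.32
w₂ = -1.32 − 0.04·(-10.2) = -0.912
w₃ = -0.912 − 0.04·(-6.12) = -0.6672

-0.6672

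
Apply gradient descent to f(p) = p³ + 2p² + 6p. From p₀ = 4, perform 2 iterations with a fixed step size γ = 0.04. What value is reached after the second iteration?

f′(p) = 3p² + 4p + 6
Step 1: f′(4) = 70; p₁ = 4 − 0.04·70 = 1.2
Step 2: f′(1.2) = 15.12; p₂ = 1.2 − 0.04·15.12 = 0.5952

0.5952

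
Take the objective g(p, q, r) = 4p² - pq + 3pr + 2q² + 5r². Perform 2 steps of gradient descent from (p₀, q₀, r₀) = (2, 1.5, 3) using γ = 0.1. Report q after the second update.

0.625

∇g = (8p - q + 3r, -p + 4q, 3p + 10r)
Step 1: at (2, 1.5, 3), ∇g = (23.5, 4, 36) → (2, 1.5, 3) − 0.1·(23.5, 4, 36) = (-0.35, 1.1, -0.6)
Step 2: at (-0.35, 1.1, -0.6), ∇g = (-5.7, 4.75, -7.05) → (-0.35, 1.1, -0.6) − 0.1·(-5.7, 4.75, -7.05) = (0.22, 0.625, 0.105)
q = 0.625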